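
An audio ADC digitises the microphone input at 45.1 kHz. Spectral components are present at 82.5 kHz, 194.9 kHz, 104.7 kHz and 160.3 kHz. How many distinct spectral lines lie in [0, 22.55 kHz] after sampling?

fs/2 = 22.55 kHz.
82.5 kHz mod fs = 37.4 kHz.
37.4 kHz > fs/2 = 22.55 kHz, folds to fs − 37.4 kHz = 7.7 kHz.
194.9 kHz mod fs = 14.5 kHz.
14.5 kHz ≤ fs/2 = 22.55 kHz, appears at 14.5 kHz.
104.7 kHz mod fs = 14.5 kHz.
14.5 kHz ≤ fs/2 = 22.55 kHz, appears at 14.5 kHz.
160.3 kHz mod fs = 25 kHz.
25 kHz > fs/2 = 22.55 kHz, folds to fs − 25 kHz = 20.1 kHz.
Distinct values: {7.7 kHz, 14.5 kHz, 20.1 kHz} → 3.

3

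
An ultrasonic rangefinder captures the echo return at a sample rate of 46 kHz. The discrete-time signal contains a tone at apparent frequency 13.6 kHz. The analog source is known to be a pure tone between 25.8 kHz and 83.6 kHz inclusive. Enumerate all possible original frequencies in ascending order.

32.4 kHz, 59.6 kHz, 78.4 kHz

Frequencies that alias to 13.6 kHz are k·fs ± 13.6 kHz for integer k ≥ 0.
k=0: 13.6 kHz.
k=1: 32.4 kHz, 59.6 kHz.
k=2: 78.4 kHz, 105.6 kHz.
k=3: 124.4 kHz, 151.6 kHz.
Within [25.8 kHz, 83.6 kHz]: 32.4 kHz, 59.6 kHz, 78.4 kHz.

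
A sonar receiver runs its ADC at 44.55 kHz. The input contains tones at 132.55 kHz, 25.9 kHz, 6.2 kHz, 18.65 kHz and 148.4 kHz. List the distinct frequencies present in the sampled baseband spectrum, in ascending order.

1.1 kHz, 6.2 kHz, 14.75 kHz, 18.65 kHz

fs/2 = 22.275 kHz.
132.55 kHz mod fs = 43.45 kHz.
43.45 kHz > fs/2 = 22.275 kHz, folds to fs − 43.45 kHz = 1.1 kHz.
25.9 kHz > fs/2 = 22.275 kHz, folds to fs − 25.9 kHz = 18.65 kHz.
6.2 kHz ≤ fs/2 = 22.275 kHz, passes unchanged.
18.65 kHz ≤ fs/2 = 22.275 kHz, passes unchanged.
148.4 kHz mod fs = 14.75 kHz.
14.75 kHz ≤ fs/2 = 22.275 kHz, appears at 14.75 kHz.
Distinct values: {1.1 kHz, 6.2 kHz, 14.75 kHz, 18.65 kHz}.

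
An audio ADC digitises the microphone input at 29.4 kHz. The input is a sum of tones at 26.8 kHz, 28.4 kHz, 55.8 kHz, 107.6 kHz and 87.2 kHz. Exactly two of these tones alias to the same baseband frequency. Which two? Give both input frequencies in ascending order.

fs/2 = 14.7 kHz.
26.8 kHz > fs/2 = 14.7 kHz, folds to fs − 26.8 kHz = 2.6 kHz.
28.4 kHz > fs/2 = 14.7 kHz, folds to fs − 28.4 kHz = 1 kHz.
55.8 kHz mod fs = 26.4 kHz.
26.4 kHz > fs/2 = 14.7 kHz, folds to fs − 26.4 kHz = 3 kHz.
107.6 kHz mod fs = 19.4 kHz.
19.4 kHz > fs/2 = 14.7 kHz, folds to fs − 19.4 kHz = 10 kHz.
87.2 kHz mod fs = 28.4 kHz.
28.4 kHz > fs/2 = 14.7 kHz, folds to fs − 28.4 kHz = 1 kHz.
28.4 kHz and 87.2 kHz both map to 1 kHz.

28.4 kHz, 87.2 kHz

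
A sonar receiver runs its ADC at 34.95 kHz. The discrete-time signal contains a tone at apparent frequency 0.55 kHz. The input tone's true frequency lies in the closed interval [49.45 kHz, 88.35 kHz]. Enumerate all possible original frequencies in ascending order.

69.35 kHz, 70.45 kHz

Frequencies that alias to 0.55 kHz are k·fs ± 0.55 kHz for integer k ≥ 0.
k=0: 0.55 kHz.
k=1: 34.4 kHz, 35.5 kHz.
k=2: 69.35 kHz, 70.45 kHz.
k=3: 104.3 kHz, 105.4 kHz.
Within [49.45 kHz, 88.35 kHz]: 69.35 kHz, 70.45 kHz.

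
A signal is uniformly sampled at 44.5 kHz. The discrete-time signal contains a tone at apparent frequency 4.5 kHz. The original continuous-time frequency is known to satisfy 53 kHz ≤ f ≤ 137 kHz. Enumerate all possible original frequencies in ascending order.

84.5 kHz, 93.5 kHz, 129 kHz

Frequencies that alias to 4.5 kHz are k·fs ± 4.5 kHz for integer k ≥ 0.
k=0: 4.5 kHz.
k=1: 40 kHz, 49 kHz.
k=2: 84.5 kHz, 93.5 kHz.
k=3: 129 kHz, 138 kHz.
k=4: 173.5 kHz, 182.5 kHz.
Within [53 kHz, 137 kHz]: 84.5 kHz, 93.5 kHz, 129 kHz.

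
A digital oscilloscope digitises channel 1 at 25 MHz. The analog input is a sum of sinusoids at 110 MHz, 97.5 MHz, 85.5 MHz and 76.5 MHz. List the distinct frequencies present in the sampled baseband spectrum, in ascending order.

1.5 MHz, 2.5 MHz, 10 MHz, 10.5 MHz

fs/2 = 12.5 MHz.
110 MHz mod fs = 10 MHz.
10 MHz ≤ fs/2 = 12.5 MHz, appears at 10 MHz.
97.5 MHz mod fs = 22.5 MHz.
22.5 MHz > fs/2 = 12.5 MHz, folds to fs − 22.5 MHz = 2.5 MHz.
85.5 MHz mod fs = 10.5 MHz.
10.5 MHz ≤ fs/2 = 12.5 MHz, appears at 10.5 MHz.
76.5 MHz mod fs = 1.5 MHz.
1.5 MHz ≤ fs/2 = 12.5 MHz, appears at 1.5 MHz.
Distinct values: {1.5 MHz, 2.5 MHz, 10 MHz, 10.5 MHz}.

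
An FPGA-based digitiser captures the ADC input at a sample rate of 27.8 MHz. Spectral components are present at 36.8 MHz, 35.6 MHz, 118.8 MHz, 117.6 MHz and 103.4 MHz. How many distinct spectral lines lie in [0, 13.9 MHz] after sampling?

fs/2 = 13.9 MHz.
36.8 MHz mod fs = 9 MHz.
9 MHz ≤ fs/2 = 13.9 MHz, appears at 9 MHz.
35.6 MHz mod fs = 7.8 MHz.
7.8 MHz ≤ fs/2 = 13.9 MHz, appears at 7.8 MHz.
118.8 MHz mod fs = 7.6 MHz.
7.6 MHz ≤ fs/2 = 13.9 MHz, appears at 7.6 MHz.
117.6 MHz mod fs = 6.4 MHz.
6.4 MHz ≤ fs/2 = 13.9 MHz, appears at 6.4 MHz.
103.4 MHz mod fs = 20 MHz.
20 MHz > fs/2 = 13.9 MHz, folds to fs − 20 MHz = 7.8 MHz.
Distinct values: {6.4 MHz, 7.6 MHz, 7.8 MHz, 9 MHz} → 4.

4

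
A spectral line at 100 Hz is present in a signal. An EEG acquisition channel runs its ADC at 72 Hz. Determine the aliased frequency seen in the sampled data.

100 Hz mod fs = 28 Hz.
28 Hz ≤ fs/2 = 36 Hz, appears at 28 Hz.

28 Hz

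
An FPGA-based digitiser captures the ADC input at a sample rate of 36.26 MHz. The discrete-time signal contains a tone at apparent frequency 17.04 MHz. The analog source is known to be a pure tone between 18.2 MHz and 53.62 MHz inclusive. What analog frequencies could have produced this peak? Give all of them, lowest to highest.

19.22 MHz, 53.3 MHz

Frequencies that alias to 17.04 MHz are k·fs ± 17.04 MHz for integer k ≥ 0.
k=0: 17.04 MHz.
k=1: 19.22 MHz, 53.3 MHz.
k=2: 55.48 MHz, 89.56 MHz.
Within [18.2 MHz, 53.62 MHz]: 19.22 MHz, 53.3 MHz.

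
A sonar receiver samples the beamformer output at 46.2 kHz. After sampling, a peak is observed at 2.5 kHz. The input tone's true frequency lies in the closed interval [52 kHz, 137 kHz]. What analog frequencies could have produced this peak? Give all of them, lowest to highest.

89.9 kHz, 94.9 kHz, 136.1 kHz

Frequencies that alias to 2.5 kHz are k·fs ± 2.5 kHz for integer k ≥ 0.
k=0: 2.5 kHz.
k=1: 43.7 kHz, 48.7 kHz.
k=2: 89.9 kHz, 94.9 kHz.
k=3: 136.1 kHz, 141.1 kHz.
k=4: 182.3 kHz, 187.3 kHz.
Within [52 kHz, 137 kHz]: 89.9 kHz, 94.9 kHz, 136.1 kHz.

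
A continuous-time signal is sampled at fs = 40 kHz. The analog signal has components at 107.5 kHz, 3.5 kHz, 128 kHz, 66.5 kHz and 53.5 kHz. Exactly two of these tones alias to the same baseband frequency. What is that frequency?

fs/2 = 20 kHz.
107.5 kHz mod fs = 27.5 kHz.
27.5 kHz > fs/2 = 20 kHz, folds to fs − 27.5 kHz = 12.5 kHz.
3.5 kHz ≤ fs/2 = 20 kHz, passes unchanged.
128 kHz mod fs = 8 kHz.
8 kHz ≤ fs/2 = 20 kHz, appears at 8 kHz.
66.5 kHz mod fs = 26.5 kHz.
26.5 kHz > fs/2 = 20 kHz, folds to fs − 26.5 kHz = 13.5 kHz.
53.5 kHz mod fs = 13.5 kHz.
13.5 kHz ≤ fs/2 = 20 kHz, appears at 13.5 kHz.
53.5 kHz and 66.5 kHz both map to 13.5 kHz.

13.5 kHz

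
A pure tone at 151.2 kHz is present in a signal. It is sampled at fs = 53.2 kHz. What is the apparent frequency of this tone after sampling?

8.4 kHz

151.2 kHz mod fs = 44.8 kHz.
44.8 kHz > fs/2 = 26.6 kHz, folds to fs − 44.8 kHz = 8.4 kHz.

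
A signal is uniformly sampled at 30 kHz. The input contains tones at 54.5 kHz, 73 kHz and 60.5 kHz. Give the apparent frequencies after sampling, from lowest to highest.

fs/2 = 15 kHz.
54.5 kHz mod fs = 24.5 kHz.
24.5 kHz > fs/2 = 15 kHz, folds to fs − 24.5 kHz = 5.5 kHz.
73 kHz mod fs = 13 kHz.
13 kHz ≤ fs/2 = 15 kHz, appears at 13 kHz.
60.5 kHz mod fs = 0.5 kHz.
0.5 kHz ≤ fs/2 = 15 kHz, appears at 0.5 kHz.
Distinct values: {0.5 kHz, 5.5 kHz, 13 kHz}.

0.5 kHz, 5.5 kHz, 13 kHz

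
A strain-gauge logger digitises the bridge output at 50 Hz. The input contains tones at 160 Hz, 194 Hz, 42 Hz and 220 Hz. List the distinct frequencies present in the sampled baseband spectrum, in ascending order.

6 Hz, 8 Hz, 10 Hz, 20 Hz

fs/2 = 25 Hz.
160 Hz mod fs = 10 Hz.
10 Hz ≤ fs/2 = 25 Hz, appears at 10 Hz.
194 Hz mod fs = 44 Hz.
44 Hz > fs/2 = 25 Hz, folds to fs − 44 Hz = 6 Hz.
42 Hz > fs/2 = 25 Hz, folds to fs − 42 Hz = 8 Hz.
220 Hz mod fs = 20 Hz.
20 Hz ≤ fs/2 = 25 Hz, appears at 20 Hz.
Distinct values: {6 Hz, 8 Hz, 10 Hz, 20 Hz}.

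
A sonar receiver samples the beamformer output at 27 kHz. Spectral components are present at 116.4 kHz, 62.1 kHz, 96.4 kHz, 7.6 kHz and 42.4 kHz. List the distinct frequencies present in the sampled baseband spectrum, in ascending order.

7.6 kHz, 8.1 kHz, 8.4 kHz, 11.6 kHz

fs/2 = 13.5 kHz.
116.4 kHz mod fs = 8.4 kHz.
8.4 kHz ≤ fs/2 = 13.5 kHz, appears at 8.4 kHz.
62.1 kHz mod fs = 8.1 kHz.
8.1 kHz ≤ fs/2 = 13.5 kHz, appears at 8.1 kHz.
96.4 kHz mod fs = 15.4 kHz.
15.4 kHz > fs/2 = 13.5 kHz, folds to fs − 15.4 kHz = 11.6 kHz.
7.6 kHz ≤ fs/2 = 13.5 kHz, passes unchanged.
42.4 kHz mod fs = 15.4 kHz.
15.4 kHz > fs/2 = 13.5 kHz, folds to fs − 15.4 kHz = 11.6 kHz.
Distinct values: {7.6 kHz, 8.1 kHz, 8.4 kHz, 11.6 kHz}.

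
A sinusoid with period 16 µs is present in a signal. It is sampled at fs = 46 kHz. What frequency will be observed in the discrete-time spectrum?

16.5 kHz

T = 16 µs → f = 1/T = 62.5 kHz.
62.5 kHz mod fs = 16.5 kHz.
16.5 kHz ≤ fs/2 = 23 kHz, appears at 16.5 kHz.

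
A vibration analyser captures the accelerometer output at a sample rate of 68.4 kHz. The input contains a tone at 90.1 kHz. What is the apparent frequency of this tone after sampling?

90.1 kHz mod fs = 21.7 kHz.
21.7 kHz ≤ fs/2 = 34.2 kHz, appears at 21.7 kHz.

21.7 kHz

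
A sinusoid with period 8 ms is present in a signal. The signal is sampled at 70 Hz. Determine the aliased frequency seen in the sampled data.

T = 8 ms → f = 1/T = 125 Hz.
125 Hz mod fs = 55 Hz.
55 Hz > fs/2 = 35 Hz, folds to fs − 55 Hz = 15 Hz.

15 Hz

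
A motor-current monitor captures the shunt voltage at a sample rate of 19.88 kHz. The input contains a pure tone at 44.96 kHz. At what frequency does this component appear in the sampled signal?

44.96 kHz mod fs = 5.2 kHz.
5.2 kHz ≤ fs/2 = 9.94 kHz, appears at 5.2 kHz.

5.2 kHz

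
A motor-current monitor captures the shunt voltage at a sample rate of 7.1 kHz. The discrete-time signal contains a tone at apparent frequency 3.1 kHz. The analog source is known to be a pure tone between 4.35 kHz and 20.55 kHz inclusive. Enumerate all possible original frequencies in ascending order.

Frequencies that alias to 3.1 kHz are k·fs ± 3.1 kHz for integer k ≥ 0.
k=0: 3.1 kHz.
k=1: 4 kHz, 10.2 kHz.
k=2: 11.1 kHz, 17.3 kHz.
k=3: 18.2 kHz, 24.4 kHz.
k=4: 25.3 kHz, 31.5 kHz.
Within [4.35 kHz, 20.55 kHz]: 10.2 kHz, 11.1 kHz, 17.3 kHz, 18.2 kHz.

10.2 kHz, 11.1 kHz, 17.3 kHz, 18.2 kHz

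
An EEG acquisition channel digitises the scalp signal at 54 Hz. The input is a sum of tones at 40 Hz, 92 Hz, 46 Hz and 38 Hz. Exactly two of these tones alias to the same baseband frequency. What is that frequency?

16 Hz

fs/2 = 27 Hz.
40 Hz > fs/2 = 27 Hz, folds to fs − 40 Hz = 14 Hz.
92 Hz mod fs = 38 Hz.
38 Hz > fs/2 = 27 Hz, folds to fs − 38 Hz = 16 Hz.
46 Hz > fs/2 = 27 Hz, folds to fs − 46 Hz = 8 Hz.
38 Hz > fs/2 = 27 Hz, folds to fs − 38 Hz = 16 Hz.
38 Hz and 92 Hz both map to 16 Hz.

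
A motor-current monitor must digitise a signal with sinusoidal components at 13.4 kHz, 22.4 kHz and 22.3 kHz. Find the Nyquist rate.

44.8 kHz

Highest-frequency component: 22.4 kHz.
Nyquist rate = 2 × 22.4 kHz = 44.8 kHz.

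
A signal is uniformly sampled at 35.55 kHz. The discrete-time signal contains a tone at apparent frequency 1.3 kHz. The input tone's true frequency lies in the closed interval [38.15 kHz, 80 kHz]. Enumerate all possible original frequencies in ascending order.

69.8 kHz, 72.4 kHz

Frequencies that alias to 1.3 kHz are k·fs ± 1.3 kHz for integer k ≥ 0.
k=0: 1.3 kHz.
k=1: 34.25 kHz, 36.85 kHz.
k=2: 69.8 kHz, 72.4 kHz.
k=3: 105.35 kHz, 107.95 kHz.
Within [38.15 kHz, 80 kHz]: 69.8 kHz, 72.4 kHz.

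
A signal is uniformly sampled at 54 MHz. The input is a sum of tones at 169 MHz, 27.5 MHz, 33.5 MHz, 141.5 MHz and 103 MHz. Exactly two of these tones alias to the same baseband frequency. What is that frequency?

20.5 MHz

fs/2 = 27 MHz.
169 MHz mod fs = 7 MHz.
7 MHz ≤ fs/2 = 27 MHz, appears at 7 MHz.
27.5 MHz > fs/2 = 27 MHz, folds to fs − 27.5 MHz = 26.5 MHz.
33.5 MHz > fs/2 = 27 MHz, folds to fs − 33.5 MHz = 20.5 MHz.
141.5 MHz mod fs = 33.5 MHz.
33.5 MHz > fs/2 = 27 MHz, folds to fs − 33.5 MHz = 20.5 MHz.
103 MHz mod fs = 49 MHz.
49 MHz > fs/2 = 27 MHz, folds to fs − 49 MHz = 5 MHz.
33.5 MHz and 141.5 MHz both map to 20.5 MHz.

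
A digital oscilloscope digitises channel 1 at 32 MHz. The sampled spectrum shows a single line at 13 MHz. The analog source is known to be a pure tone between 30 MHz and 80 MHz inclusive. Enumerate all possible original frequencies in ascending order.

Frequencies that alias to 13 MHz are k·fs ± 13 MHz for integer k ≥ 0.
k=0: 13 MHz.
k=1: 19 MHz, 45 MHz.
k=2: 51 MHz, 77 MHz.
k=3: 83 MHz, 109 MHz.
Within [30 MHz, 80 MHz]: 45 MHz, 51 MHz, 77 MHz.

45 MHz, 51 MHz, 77 MHz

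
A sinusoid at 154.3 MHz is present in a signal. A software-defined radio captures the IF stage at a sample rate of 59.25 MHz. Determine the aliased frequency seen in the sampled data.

154.3 MHz mod fs = 35.8 MHz.
35.8 MHz > fs/2 = 29.625 MHz, folds to fs − 35.8 MHz = 23.45 MHz.

23.45 MHz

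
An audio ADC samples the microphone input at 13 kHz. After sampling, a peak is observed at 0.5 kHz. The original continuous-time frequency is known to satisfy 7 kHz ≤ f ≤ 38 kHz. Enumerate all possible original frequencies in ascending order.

Frequencies that alias to 0.5 kHz are k·fs ± 0.5 kHz for integer k ≥ 0.
k=0: 0.5 kHz.
k=1: 12.5 kHz, 13.5 kHz.
k=2: 25.5 kHz, 26.5 kHz.
k=3: 38.5 kHz, 39.5 kHz.
Within [7 kHz, 38 kHz]: 12.5 kHz, 13.5 kHz, 25.5 kHz, 26.5 kHz.

12.5 kHz, 13.5 kHz, 25.5 kHz, 26.5 kHz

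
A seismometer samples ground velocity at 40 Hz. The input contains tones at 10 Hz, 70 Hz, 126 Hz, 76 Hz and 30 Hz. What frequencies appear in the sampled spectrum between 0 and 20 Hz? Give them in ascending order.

fs/2 = 20 Hz.
10 Hz ≤ fs/2 = 20 Hz, passes unchanged.
70 Hz mod fs = 30 Hz.
30 Hz > fs/2 = 20 Hz, folds to fs − 30 Hz = 10 Hz.
126 Hz mod fs = 6 Hz.
6 Hz ≤ fs/2 = 20 Hz, appears at 6 Hz.
76 Hz mod fs = 36 Hz.
36 Hz > fs/2 = 20 Hz, folds to fs − 36 Hz = 4 Hz.
30 Hz > fs/2 = 20 Hz, folds to fs − 30 Hz = 10 Hz.
Distinct values: {4 Hz, 6 Hz, 10 Hz}.

4 Hz, 6 Hz, 10 Hz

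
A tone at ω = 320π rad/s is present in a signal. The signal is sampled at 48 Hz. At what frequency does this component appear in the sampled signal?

ω = 320π rad/s → f = ω/(2π) = 160 Hz.
160 Hz mod fs = 16 Hz.
16 Hz ≤ fs/2 = 24 Hz, appears at 16 Hz.

16 Hz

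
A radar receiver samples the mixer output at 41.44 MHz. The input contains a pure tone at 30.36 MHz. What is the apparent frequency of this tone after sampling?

11.08 MHz

30.36 MHz > fs/2 = 20.72 MHz, folds to fs − 30.36 MHz = 11.08 MHz.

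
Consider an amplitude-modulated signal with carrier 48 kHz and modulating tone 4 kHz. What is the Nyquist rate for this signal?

104 kHz

AM sidebands sit at fc ± fm = 44 kHz and 52 kHz.
Highest-frequency component: 52 kHz.
Nyquist rate = 2 × 52 kHz = 104 kHz.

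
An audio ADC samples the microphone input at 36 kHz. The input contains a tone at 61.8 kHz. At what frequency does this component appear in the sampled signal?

10.2 kHz

61.8 kHz mod fs = 25.8 kHz.
25.8 kHz > fs/2 = 18 kHz, folds to fs − 25.8 kHz = 10.2 kHz.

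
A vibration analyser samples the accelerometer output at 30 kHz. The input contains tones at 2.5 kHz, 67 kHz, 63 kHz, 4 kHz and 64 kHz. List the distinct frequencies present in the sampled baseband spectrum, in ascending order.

2.5 kHz, 3 kHz, 4 kHz, 7 kHz

fs/2 = 15 kHz.
2.5 kHz ≤ fs/2 = 15 kHz, passes unchanged.
67 kHz mod fs = 7 kHz.
7 kHz ≤ fs/2 = 15 kHz, appears at 7 kHz.
63 kHz mod fs = 3 kHz.
3 kHz ≤ fs/2 = 15 kHz, appears at 3 kHz.
4 kHz ≤ fs/2 = 15 kHz, passes unchanged.
64 kHz mod fs = 4 kHz.
4 kHz ≤ fs/2 = 15 kHz, appears at 4 kHz.
Distinct values: {2.5 kHz, 3 kHz, 4 kHz, 7 kHz}.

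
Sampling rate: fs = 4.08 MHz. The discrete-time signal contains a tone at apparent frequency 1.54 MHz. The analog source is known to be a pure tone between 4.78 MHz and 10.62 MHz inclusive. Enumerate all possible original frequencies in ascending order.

Frequencies that alias to 1.54 MHz are k·fs ± 1.54 MHz for integer k ≥ 0.
k=0: 1.54 MHz.
k=1: 2.54 MHz, 5.62 MHz.
k=2: 6.62 MHz, 9.7 MHz.
k=3: 10.7 MHz, 13.78 MHz.
Within [4.78 MHz, 10.62 MHz]: 5.62 MHz, 6.62 MHz, 9.7 MHz.

5.62 MHz, 6.62 MHz, 9.7 MHz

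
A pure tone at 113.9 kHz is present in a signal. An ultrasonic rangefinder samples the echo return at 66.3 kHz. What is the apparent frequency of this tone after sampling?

18.7 kHz

113.9 kHz mod fs = 47.6 kHz.
47.6 kHz > fs/2 = 33.15 kHz, folds to fs − 47.6 kHz = 18.7 kHz.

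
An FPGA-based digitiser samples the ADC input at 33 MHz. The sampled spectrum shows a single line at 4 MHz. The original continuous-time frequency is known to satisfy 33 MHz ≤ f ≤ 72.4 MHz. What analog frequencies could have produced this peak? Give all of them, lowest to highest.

37 MHz, 62 MHz, 70 MHz

Frequencies that alias to 4 MHz are k·fs ± 4 MHz for integer k ≥ 0.
k=0: 4 MHz.
k=1: 29 MHz, 37 MHz.
k=2: 62 MHz, 70 MHz.
k=3: 95 MHz, 103 MHz.
Within [33 MHz, 72.4 MHz]: 37 MHz, 62 MHz, 70 MHz.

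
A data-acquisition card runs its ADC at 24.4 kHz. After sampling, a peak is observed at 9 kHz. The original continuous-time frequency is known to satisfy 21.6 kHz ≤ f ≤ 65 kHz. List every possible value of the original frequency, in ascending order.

33.4 kHz, 39.8 kHz, 57.8 kHz, 64.2 kHz

Frequencies that alias to 9 kHz are k·fs ± 9 kHz for integer k ≥ 0.
k=0: 9 kHz.
k=1: 15.4 kHz, 33.4 kHz.
k=2: 39.8 kHz, 57.8 kHz.
k=3: 64.2 kHz, 82.2 kHz.
k=4: 88.6 kHz, 106.6 kHz.
Within [21.6 kHz, 65 kHz]: 33.4 kHz, 39.8 kHz, 57.8 kHz, 64.2 kHz.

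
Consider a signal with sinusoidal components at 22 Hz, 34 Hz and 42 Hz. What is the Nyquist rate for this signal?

Highest-frequency component: 42 Hz.
Nyquist rate = 2 × 42 Hz = 84 Hz.

84 Hz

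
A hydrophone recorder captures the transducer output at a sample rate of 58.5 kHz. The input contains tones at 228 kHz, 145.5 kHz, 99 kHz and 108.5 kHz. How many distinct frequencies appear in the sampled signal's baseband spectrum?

4

fs/2 = 29.25 kHz.
228 kHz mod fs = 52.5 kHz.
52.5 kHz > fs/2 = 29.25 kHz, folds to fs − 52.5 kHz = 6 kHz.
145.5 kHz mod fs = 28.5 kHz.
28.5 kHz ≤ fs/2 = 29.25 kHz, appears at 28.5 kHz.
99 kHz mod fs = 40.5 kHz.
40.5 kHz > fs/2 = 29.25 kHz, folds to fs − 40.5 kHz = 18 kHz.
108.5 kHz mod fs = 50 kHz.
50 kHz > fs/2 = 29.25 kHz, folds to fs − 50 kHz = 8.5 kHz.
Distinct values: {6 kHz, 8.5 kHz, 18 kHz, 28.5 kHz} → 4.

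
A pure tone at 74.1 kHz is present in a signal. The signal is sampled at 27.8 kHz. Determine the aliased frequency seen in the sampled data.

74.1 kHz mod fs = 18.5 kHz.
18.5 kHz > fs/2 = 13.9 kHz, folds to fs − 18.5 kHz = 9.3 kHz.

9.3 kHz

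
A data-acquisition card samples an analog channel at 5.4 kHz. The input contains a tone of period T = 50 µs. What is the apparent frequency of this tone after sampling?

T = 50 µs → f = 1/T = 20 kHz.
20 kHz mod fs = 3.8 kHz.
3.8 kHz > fs/2 = 2.7 kHz, folds to fs − 3.8 kHz = 1.6 kHz.

1.6 kHz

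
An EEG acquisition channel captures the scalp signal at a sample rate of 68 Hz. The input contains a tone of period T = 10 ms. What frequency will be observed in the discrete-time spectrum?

T = 10 ms → f = 1/T = 100 Hz.
100 Hz mod fs = 32 Hz.
32 Hz ≤ fs/2 = 34 Hz, appears at 32 Hz.

32 Hz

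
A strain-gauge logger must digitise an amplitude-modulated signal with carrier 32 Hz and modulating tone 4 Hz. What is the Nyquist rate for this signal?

72 Hz

AM sidebands sit at fc ± fm = 28 Hz and 36 Hz.
Highest-frequency component: 36 Hz.
Nyquist rate = 2 × 36 Hz = 72 Hz.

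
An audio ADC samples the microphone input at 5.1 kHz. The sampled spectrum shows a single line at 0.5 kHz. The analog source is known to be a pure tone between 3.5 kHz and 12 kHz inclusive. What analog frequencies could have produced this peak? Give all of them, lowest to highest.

4.6 kHz, 5.6 kHz, 9.7 kHz, 10.7 kHz

Frequencies that alias to 0.5 kHz are k·fs ± 0.5 kHz for integer k ≥ 0.
k=0: 0.5 kHz.
k=1: 4.6 kHz, 5.6 kHz.
k=2: 9.7 kHz, 10.7 kHz.
k=3: 14.8 kHz, 15.8 kHz.
Within [3.5 kHz, 12 kHz]: 4.6 kHz, 5.6 kHz, 9.7 kHz, 10.7 kHz.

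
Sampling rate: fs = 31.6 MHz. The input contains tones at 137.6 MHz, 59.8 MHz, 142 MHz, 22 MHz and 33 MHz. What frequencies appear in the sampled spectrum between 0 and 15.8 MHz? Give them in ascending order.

1.4 MHz, 3.4 MHz, 9.6 MHz, 11.2 MHz, 15.6 MHz

fs/2 = 15.8 MHz.
137.6 MHz mod fs = 11.2 MHz.
11.2 MHz ≤ fs/2 = 15.8 MHz, appears at 11.2 MHz.
59.8 MHz mod fs = 28.2 MHz.
28.2 MHz > fs/2 = 15.8 MHz, folds to fs − 28.2 MHz = 3.4 MHz.
142 MHz mod fs = 15.6 MHz.
15.6 MHz ≤ fs/2 = 15.8 MHz, appears at 15.6 MHz.
22 MHz > fs/2 = 15.8 MHz, folds to fs − 22 MHz = 9.6 MHz.
33 MHz mod fs = 1.4 MHz.
1.4 MHz ≤ fs/2 = 15.8 MHz, appears at 1.4 MHz.
Distinct values: {1.4 MHz, 3.4 MHz, 9.6 MHz, 11.2 MHz, 15.6 MHz}.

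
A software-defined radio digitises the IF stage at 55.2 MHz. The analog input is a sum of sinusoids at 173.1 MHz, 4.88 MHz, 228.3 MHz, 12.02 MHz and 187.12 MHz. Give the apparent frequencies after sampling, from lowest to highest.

4.88 MHz, 7.5 MHz, 12.02 MHz, 21.52 MHz

fs/2 = 27.6 MHz.
173.1 MHz mod fs = 7.5 MHz.
7.5 MHz ≤ fs/2 = 27.6 MHz, appears at 7.5 MHz.
4.88 MHz ≤ fs/2 = 27.6 MHz, passes unchanged.
228.3 MHz mod fs = 7.5 MHz.
7.5 MHz ≤ fs/2 = 27.6 MHz, appears at 7.5 MHz.
12.02 MHz ≤ fs/2 = 27.6 MHz, passes unchanged.
187.12 MHz mod fs = 21.52 MHz.
21.52 MHz ≤ fs/2 = 27.6 MHz, appears at 21.52 MHz.
Distinct values: {4.88 MHz, 7.5 MHz, 12.02 MHz, 21.52 MHz}.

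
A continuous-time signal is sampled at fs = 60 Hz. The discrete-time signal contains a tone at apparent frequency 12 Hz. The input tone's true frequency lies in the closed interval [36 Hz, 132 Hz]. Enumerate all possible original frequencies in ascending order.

Frequencies that alias to 12 Hz are k·fs ± 12 Hz for integer k ≥ 0.
k=0: 12 Hz.
k=1: 48 Hz, 72 Hz.
k=2: 108 Hz, 132 Hz.
k=3: 168 Hz, 192 Hz.
Within [36 Hz, 132 Hz]: 48 Hz, 72 Hz, 108 Hz, 132 Hz.

48 Hz, 72 Hz, 108 Hz, 132 Hz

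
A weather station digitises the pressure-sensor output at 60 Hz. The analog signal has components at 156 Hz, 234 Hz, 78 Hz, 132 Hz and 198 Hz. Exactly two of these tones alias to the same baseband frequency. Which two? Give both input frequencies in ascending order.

78 Hz, 198 Hz

fs/2 = 30 Hz.
156 Hz mod fs = 36 Hz.
36 Hz > fs/2 = 30 Hz, folds to fs − 36 Hz = 24 Hz.
234 Hz mod fs = 54 Hz.
54 Hz > fs/2 = 30 Hz, folds to fs − 54 Hz = 6 Hz.
78 Hz mod fs = 18 Hz.
18 Hz ≤ fs/2 = 30 Hz, appears at 18 Hz.
132 Hz mod fs = 12 Hz.
12 Hz ≤ fs/2 = 30 Hz, appears at 12 Hz.
198 Hz mod fs = 18 Hz.
18 Hz ≤ fs/2 = 30 Hz, appears at 18 Hz.
78 Hz and 198 Hz both map to 18 Hz.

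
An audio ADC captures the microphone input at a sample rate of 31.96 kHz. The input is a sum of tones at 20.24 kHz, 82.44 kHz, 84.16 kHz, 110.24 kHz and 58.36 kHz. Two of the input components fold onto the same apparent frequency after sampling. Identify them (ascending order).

fs/2 = 15.98 kHz.
20.24 kHz > fs/2 = 15.98 kHz, folds to fs − 20.24 kHz = 11.72 kHz.
82.44 kHz mod fs = 18.52 kHz.
18.52 kHz > fs/2 = 15.98 kHz, folds to fs − 18.52 kHz = 13.44 kHz.
84.16 kHz mod fs = 20.24 kHz.
20.24 kHz > fs/2 = 15.98 kHz, folds to fs − 20.24 kHz = 11.72 kHz.
110.24 kHz mod fs = 14.36 kHz.
14.36 kHz ≤ fs/2 = 15.98 kHz, appears at 14.36 kHz.
58.36 kHz mod fs = 26.4 kHz.
26.4 kHz > fs/2 = 15.98 kHz, folds to fs − 26.4 kHz = 5.56 kHz.
20.24 kHz and 84.16 kHz both map to 11.72 kHz.

20.24 kHz, 84.16 kHz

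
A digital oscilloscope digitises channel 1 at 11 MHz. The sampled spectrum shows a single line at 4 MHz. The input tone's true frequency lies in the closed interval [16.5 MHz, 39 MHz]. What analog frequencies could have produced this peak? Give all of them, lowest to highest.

18 MHz, 26 MHz, 29 MHz, 37 MHz

Frequencies that alias to 4 MHz are k·fs ± 4 MHz for integer k ≥ 0.
k=0: 4 MHz.
k=1: 7 MHz, 15 MHz.
k=2: 18 MHz, 26 MHz.
k=3: 29 MHz, 37 MHz.
k=4: 40 MHz, 48 MHz.
Within [16.5 MHz, 39 MHz]: 18 MHz, 26 MHz, 29 MHz, 37 MHz.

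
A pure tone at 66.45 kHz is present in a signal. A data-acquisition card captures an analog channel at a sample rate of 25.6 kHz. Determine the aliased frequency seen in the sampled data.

66.45 kHz mod fs = 15.25 kHz.
15.25 kHz > fs/2 = 12.8 kHz, folds to fs − 15.25 kHz = 10.35 kHz.

10.35 kHz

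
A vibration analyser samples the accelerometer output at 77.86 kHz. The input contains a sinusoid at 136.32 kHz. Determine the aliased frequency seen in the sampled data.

136.32 kHz mod fs = 58.46 kHz.
58.46 kHz > fs/2 = 38.93 kHz, folds to fs − 58.46 kHz = 19.4 kHz.

19.4 kHz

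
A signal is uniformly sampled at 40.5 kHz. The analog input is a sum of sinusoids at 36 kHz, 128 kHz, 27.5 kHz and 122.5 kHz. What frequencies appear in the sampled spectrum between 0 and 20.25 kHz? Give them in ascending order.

1 kHz, 4.5 kHz, 6.5 kHz, 13 kHz

fs/2 = 20.25 kHz.
36 kHz > fs/2 = 20.25 kHz, folds to fs − 36 kHz = 4.5 kHz.
128 kHz mod fs = 6.5 kHz.
6.5 kHz ≤ fs/2 = 20.25 kHz, appears at 6.5 kHz.
27.5 kHz > fs/2 = 20.25 kHz, folds to fs − 27.5 kHz = 13 kHz.
122.5 kHz mod fs = 1 kHz.
1 kHz ≤ fs/2 = 20.25 kHz, appears at 1 kHz.
Distinct values: {1 kHz, 4.5 kHz, 6.5 kHz, 13 kHz}.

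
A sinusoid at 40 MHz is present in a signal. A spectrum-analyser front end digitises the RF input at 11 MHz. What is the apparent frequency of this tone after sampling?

40 MHz mod fs = 7 MHz.
7 MHz > fs/2 = 5.5 MHz, folds to fs − 7 MHz = 4 MHz.

4 MHz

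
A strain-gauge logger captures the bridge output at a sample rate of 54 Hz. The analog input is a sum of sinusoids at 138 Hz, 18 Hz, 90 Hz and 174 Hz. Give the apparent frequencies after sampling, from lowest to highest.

fs/2 = 27 Hz.
138 Hz mod fs = 30 Hz.
30 Hz > fs/2 = 27 Hz, folds to fs − 30 Hz = 24 Hz.
18 Hz ≤ fs/2 = 27 Hz, passes unchanged.
90 Hz mod fs = 36 Hz.
36 Hz > fs/2 = 27 Hz, folds to fs − 36 Hz = 18 Hz.
174 Hz mod fs = 12 Hz.
12 Hz ≤ fs/2 = 27 Hz, appears at 12 Hz.
Distinct values: {12 Hz, 18 Hz, 24 Hz}.

12 Hz, 18 Hz, 24 Hz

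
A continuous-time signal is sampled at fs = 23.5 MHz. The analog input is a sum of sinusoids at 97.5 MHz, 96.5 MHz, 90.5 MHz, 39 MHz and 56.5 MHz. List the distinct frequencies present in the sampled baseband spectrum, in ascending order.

2.5 MHz, 3.5 MHz, 8 MHz, 9.5 MHz

fs/2 = 11.75 MHz.
97.5 MHz mod fs = 3.5 MHz.
3.5 MHz ≤ fs/2 = 11.75 MHz, appears at 3.5 MHz.
96.5 MHz mod fs = 2.5 MHz.
2.5 MHz ≤ fs/2 = 11.75 MHz, appears at 2.5 MHz.
90.5 MHz mod fs = 20 MHz.
20 MHz > fs/2 = 11.75 MHz, folds to fs − 20 MHz = 3.5 MHz.
39 MHz mod fs = 15.5 MHz.
15.5 MHz > fs/2 = 11.75 MHz, folds to fs − 15.5 MHz = 8 MHz.
56.5 MHz mod fs = 9.5 MHz.
9.5 MHz ≤ fs/2 = 11.75 MHz, appears at 9.5 MHz.
Distinct values: {2.5 MHz, 3.5 MHz, 8 MHz, 9.5 MHz}.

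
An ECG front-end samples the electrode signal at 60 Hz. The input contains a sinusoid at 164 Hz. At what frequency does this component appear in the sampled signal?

16 Hz

164 Hz mod fs = 44 Hz.
44 Hz > fs/2 = 30 Hz, folds to fs − 44 Hz = 16 Hz.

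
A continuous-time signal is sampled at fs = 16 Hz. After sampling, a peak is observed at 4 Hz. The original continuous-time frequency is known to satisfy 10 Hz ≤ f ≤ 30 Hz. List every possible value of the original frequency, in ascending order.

Frequencies that alias to 4 Hz are k·fs ± 4 Hz for integer k ≥ 0.
k=0: 4 Hz.
k=1: 12 Hz, 20 Hz.
k=2: 28 Hz, 36 Hz.
k=3: 44 Hz, 52 Hz.
Within [10 Hz, 30 Hz]: 12 Hz, 20 Hz, 28 Hz.

12 Hz, 20 Hz, 28 Hz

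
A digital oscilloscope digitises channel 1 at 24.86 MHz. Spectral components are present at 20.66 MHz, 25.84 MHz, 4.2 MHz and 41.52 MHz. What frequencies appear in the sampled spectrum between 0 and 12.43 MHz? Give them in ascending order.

fs/2 = 12.43 MHz.
20.66 MHz > fs/2 = 12.43 MHz, folds to fs − 20.66 MHz = 4.2 MHz.
25.84 MHz mod fs = 0.98 MHz.
0.98 MHz ≤ fs/2 = 12.43 MHz, appears at 0.98 MHz.
4.2 MHz ≤ fs/2 = 12.43 MHz, passes unchanged.
41.52 MHz mod fs = 16.66 MHz.
16.66 MHz > fs/2 = 12.43 MHz, folds to fs − 16.66 MHz = 8.2 MHz.
Distinct values: {0.98 MHz, 4.2 MHz, 8.2 MHz}.

0.98 MHz, 4.2 MHz, 8.2 MHz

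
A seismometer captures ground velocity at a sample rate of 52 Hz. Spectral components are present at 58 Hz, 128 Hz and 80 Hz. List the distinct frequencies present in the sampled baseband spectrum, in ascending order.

6 Hz, 24 Hz

fs/2 = 26 Hz.
58 Hz mod fs = 6 Hz.
6 Hz ≤ fs/2 = 26 Hz, appears at 6 Hz.
128 Hz mod fs = 24 Hz.
24 Hz ≤ fs/2 = 26 Hz, appears at 24 Hz.
80 Hz mod fs = 28 Hz.
28 Hz > fs/2 = 26 Hz, folds to fs − 28 Hz = 24 Hz.
Distinct values: {6 Hz, 24 Hz}.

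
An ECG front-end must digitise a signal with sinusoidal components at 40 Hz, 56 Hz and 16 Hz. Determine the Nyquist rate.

112 Hz

Highest-frequency component: 56 Hz.
Nyquist rate = 2 × 56 Hz = 112 Hz.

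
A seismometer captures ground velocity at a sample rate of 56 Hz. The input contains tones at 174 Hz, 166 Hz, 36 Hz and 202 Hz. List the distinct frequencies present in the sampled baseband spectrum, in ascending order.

fs/2 = 28 Hz.
174 Hz mod fs = 6 Hz.
6 Hz ≤ fs/2 = 28 Hz, appears at 6 Hz.
166 Hz mod fs = 54 Hz.
54 Hz > fs/2 = 28 Hz, folds to fs − 54 Hz = 2 Hz.
36 Hz > fs/2 = 28 Hz, folds to fs − 36 Hz = 20 Hz.
202 Hz mod fs = 34 Hz.
34 Hz > fs/2 = 28 Hz, folds to fs − 34 Hz = 22 Hz.
Distinct values: {2 Hz, 6 Hz, 20 Hz, 22 Hz}.

2 Hz, 6 Hz, 20 Hz, 22 Hz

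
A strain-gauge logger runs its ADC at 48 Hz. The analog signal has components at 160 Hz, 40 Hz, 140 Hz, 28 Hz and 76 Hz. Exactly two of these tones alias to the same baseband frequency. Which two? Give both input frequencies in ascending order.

fs/2 = 24 Hz.
160 Hz mod fs = 16 Hz.
16 Hz ≤ fs/2 = 24 Hz, appears at 16 Hz.
40 Hz > fs/2 = 24 Hz, folds to fs − 40 Hz = 8 Hz.
140 Hz mod fs = 44 Hz.
44 Hz > fs/2 = 24 Hz, folds to fs − 44 Hz = 4 Hz.
28 Hz > fs/2 = 24 Hz, folds to fs − 28 Hz = 20 Hz.
76 Hz mod fs = 28 Hz.
28 Hz > fs/2 = 24 Hz, folds to fs − 28 Hz = 20 Hz.
28 Hz and 76 Hz both map to 20 Hz.

28 Hz, 76 Hz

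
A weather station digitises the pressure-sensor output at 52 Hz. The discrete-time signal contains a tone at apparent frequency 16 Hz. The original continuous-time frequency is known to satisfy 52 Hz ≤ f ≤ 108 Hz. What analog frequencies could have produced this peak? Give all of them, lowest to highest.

Frequencies that alias to 16 Hz are k·fs ± 16 Hz for integer k ≥ 0.
k=0: 16 Hz.
k=1: 36 Hz, 68 Hz.
k=2: 88 Hz, 120 Hz.
k=3: 140 Hz, 172 Hz.
Within [52 Hz, 108 Hz]: 68 Hz, 88 Hz.

68 Hz, 88 Hz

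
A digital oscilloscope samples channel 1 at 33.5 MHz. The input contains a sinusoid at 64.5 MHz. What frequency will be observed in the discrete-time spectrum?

64.5 MHz mod fs = 31 MHz.
31 MHz > fs/2 = 16.75 MHz, folds to fs − 31 MHz = 2.5 MHz.

2.5 MHz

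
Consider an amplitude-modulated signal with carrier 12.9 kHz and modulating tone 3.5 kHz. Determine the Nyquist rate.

AM sidebands sit at fc ± fm = 9.4 kHz and 16.4 kHz.
Highest-frequency component: 16.4 kHz.
Nyquist rate = 2 × 16.4 kHz = 32.8 kHz.

32.8 kHz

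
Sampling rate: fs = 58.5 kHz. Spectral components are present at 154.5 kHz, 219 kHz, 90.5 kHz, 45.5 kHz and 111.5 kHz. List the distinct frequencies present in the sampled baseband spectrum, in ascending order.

fs/2 = 29.25 kHz.
154.5 kHz mod fs = 37.5 kHz.
37.5 kHz > fs/2 = 29.25 kHz, folds to fs − 37.5 kHz = 21 kHz.
219 kHz mod fs = 43.5 kHz.
43.5 kHz > fs/2 = 29.25 kHz, folds to fs − 43.5 kHz = 15 kHz.
90.5 kHz mod fs = 32 kHz.
32 kHz > fs/2 = 29.25 kHz, folds to fs − 32 kHz = 26.5 kHz.
45.5 kHz > fs/2 = 29.25 kHz, folds to fs − 45.5 kHz = 13 kHz.
111.5 kHz mod fs = 53 kHz.
53 kHz > fs/2 = 29.25 kHz, folds to fs − 53 kHz = 5.5 kHz.
Distinct values: {5.5 kHz, 13 kHz, 15 kHz, 21 kHz, 26.5 kHz}.

5.5 kHz, 13 kHz, 15 kHz, 21 kHz, 26.5 kHz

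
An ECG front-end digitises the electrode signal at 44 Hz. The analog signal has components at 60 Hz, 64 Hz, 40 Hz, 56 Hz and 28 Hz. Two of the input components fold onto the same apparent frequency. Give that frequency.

fs/2 = 22 Hz.
60 Hz mod fs = 16 Hz.
16 Hz ≤ fs/2 = 22 Hz, appears at 16 Hz.
64 Hz mod fs = 20 Hz.
20 Hz ≤ fs/2 = 22 Hz, appears at 20 Hz.
40 Hz > fs/2 = 22 Hz, folds to fs − 40 Hz = 4 Hz.
56 Hz mod fs = 12 Hz.
12 Hz ≤ fs/2 = 22 Hz, appears at 12 Hz.
28 Hz > fs/2 = 22 Hz, folds to fs − 28 Hz = 16 Hz.
28 Hz and 60 Hz both map to 16 Hz.

16 Hz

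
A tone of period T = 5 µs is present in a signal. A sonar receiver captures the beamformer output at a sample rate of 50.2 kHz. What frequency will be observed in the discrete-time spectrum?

0.8 kHz

T = 5 µs → f = 1/T = 200 kHz.
200 kHz mod fs = 49.4 kHz.
49.4 kHz > fs/2 = 25.1 kHz, folds to fs − 49.4 kHz = 0.8 kHz.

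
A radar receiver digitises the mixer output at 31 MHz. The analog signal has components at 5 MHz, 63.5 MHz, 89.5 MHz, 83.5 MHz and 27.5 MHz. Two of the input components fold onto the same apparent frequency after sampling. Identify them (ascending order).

fs/2 = 15.5 MHz.
5 MHz ≤ fs/2 = 15.5 MHz, passes unchanged.
63.5 MHz mod fs = 1.5 MHz.
1.5 MHz ≤ fs/2 = 15.5 MHz, appears at 1.5 MHz.
89.5 MHz mod fs = 27.5 MHz.
27.5 MHz > fs/2 = 15.5 MHz, folds to fs − 27.5 MHz = 3.5 MHz.
83.5 MHz mod fs = 21.5 MHz.
21.5 MHz > fs/2 = 15.5 MHz, folds to fs − 21.5 MHz = 9.5 MHz.
27.5 MHz > fs/2 = 15.5 MHz, folds to fs − 27.5 MHz = 3.5 MHz.
27.5 MHz and 89.5 MHz both map to 3.5 MHz.

27.5 MHz, 89.5 MHz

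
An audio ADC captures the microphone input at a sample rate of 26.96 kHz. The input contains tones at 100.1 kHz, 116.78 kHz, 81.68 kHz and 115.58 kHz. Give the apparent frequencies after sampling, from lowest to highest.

fs/2 = 13.48 kHz.
100.1 kHz mod fs = 19.22 kHz.
19.22 kHz > fs/2 = 13.48 kHz, folds to fs − 19.22 kHz = 7.74 kHz.
116.78 kHz mod fs = 8.94 kHz.
8.94 kHz ≤ fs/2 = 13.48 kHz, appears at 8.94 kHz.
81.68 kHz mod fs = 0.8 kHz.
0.8 kHz ≤ fs/2 = 13.48 kHz, appears at 0.8 kHz.
115.58 kHz mod fs = 7.74 kHz.
7.74 kHz ≤ fs/2 = 13.48 kHz, appears at 7.74 kHz.
Distinct values: {0.8 kHz, 7.74 kHz, 8.94 kHz}.

0.8 kHz, 7.74 kHz, 8.94 kHz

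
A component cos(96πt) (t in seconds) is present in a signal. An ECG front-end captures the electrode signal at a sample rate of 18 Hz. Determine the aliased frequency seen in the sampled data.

ω = 96π rad/s → f = ω/(2π) = 48 Hz.
48 Hz mod fs = 12 Hz.
12 Hz > fs/2 = 9 Hz, folds to fs − 12 Hz = 6 Hz.

6 Hz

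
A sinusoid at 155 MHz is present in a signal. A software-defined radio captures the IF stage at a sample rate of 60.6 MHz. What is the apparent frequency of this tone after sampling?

26.8 MHz

155 MHz mod fs = 33.8 MHz.
33.8 MHz > fs/2 = 30.3 MHz, folds to fs − 33.8 MHz = 26.8 MHz.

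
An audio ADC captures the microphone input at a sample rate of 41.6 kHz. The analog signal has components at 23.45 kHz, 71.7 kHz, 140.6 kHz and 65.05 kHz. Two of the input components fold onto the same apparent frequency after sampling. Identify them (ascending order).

fs/2 = 20.8 kHz.
23.45 kHz > fs/2 = 20.8 kHz, folds to fs − 23.45 kHz = 18.15 kHz.
71.7 kHz mod fs = 30.1 kHz.
30.1 kHz > fs/2 = 20.8 kHz, folds to fs − 30.1 kHz = 11.5 kHz.
140.6 kHz mod fs = 15.8 kHz.
15.8 kHz ≤ fs/2 = 20.8 kHz, appears at 15.8 kHz.
65.05 kHz mod fs = 23.45 kHz.
23.45 kHz > fs/2 = 20.8 kHz, folds to fs − 23.45 kHz = 18.15 kHz.
23.45 kHz and 65.05 kHz both map to 18.15 kHz.

23.45 kHz, 65.05 kHz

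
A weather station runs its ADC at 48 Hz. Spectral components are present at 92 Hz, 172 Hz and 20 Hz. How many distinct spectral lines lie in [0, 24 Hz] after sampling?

fs/2 = 24 Hz.
92 Hz mod fs = 44 Hz.
44 Hz > fs/2 = 24 Hz, folds to fs − 44 Hz = 4 Hz.
172 Hz mod fs = 28 Hz.
28 Hz > fs/2 = 24 Hz, folds to fs − 28 Hz = 20 Hz.
20 Hz ≤ fs/2 = 24 Hz, passes unchanged.
Distinct values: {4 Hz, 20 Hz} → 2.

2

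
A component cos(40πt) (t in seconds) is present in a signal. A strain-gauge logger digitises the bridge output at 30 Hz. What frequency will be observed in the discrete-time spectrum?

ω = 40π rad/s → f = ω/(2π) = 20 Hz.
20 Hz > fs/2 = 15 Hz, folds to fs − 20 Hz = 10 Hz.

10 Hz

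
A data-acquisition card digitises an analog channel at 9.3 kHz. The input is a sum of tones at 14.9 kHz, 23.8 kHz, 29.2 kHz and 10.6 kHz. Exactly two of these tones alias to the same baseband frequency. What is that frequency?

fs/2 = 4.65 kHz.
14.9 kHz mod fs = 5.6 kHz.
5.6 kHz > fs/2 = 4.65 kHz, folds to fs − 5.6 kHz = 3.7 kHz.
23.8 kHz mod fs = 5.2 kHz.
5.2 kHz > fs/2 = 4.65 kHz, folds to fs − 5.2 kHz = 4.1 kHz.
29.2 kHz mod fs = 1.3 kHz.
1.3 kHz ≤ fs/2 = 4.65 kHz, appears at 1.3 kHz.
10.6 kHz mod fs = 1.3 kHz.
1.3 kHz ≤ fs/2 = 4.65 kHz, appears at 1.3 kHz.
10.6 kHz and 29.2 kHz both map to 1.3 kHz.

1.3 kHz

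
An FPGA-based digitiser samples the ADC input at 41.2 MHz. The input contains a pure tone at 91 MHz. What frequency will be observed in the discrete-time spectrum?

8.6 MHz

91 MHz mod fs = 8.6 MHz.
8.6 MHz ≤ fs/2 = 20.6 MHz, appears at 8.6 MHz.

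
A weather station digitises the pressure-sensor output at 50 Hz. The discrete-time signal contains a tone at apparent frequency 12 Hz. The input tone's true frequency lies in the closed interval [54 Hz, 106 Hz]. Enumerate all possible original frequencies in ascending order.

62 Hz, 88 Hz

Frequencies that alias to 12 Hz are k·fs ± 12 Hz for integer k ≥ 0.
k=0: 12 Hz.
k=1: 38 Hz, 62 Hz.
k=2: 88 Hz, 112 Hz.
k=3: 138 Hz, 162 Hz.
Within [54 Hz, 106 Hz]: 62 Hz, 88 Hz.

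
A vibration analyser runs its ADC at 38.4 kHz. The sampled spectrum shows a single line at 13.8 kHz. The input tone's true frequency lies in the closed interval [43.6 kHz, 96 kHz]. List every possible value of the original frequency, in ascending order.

Frequencies that alias to 13.8 kHz are k·fs ± 13.8 kHz for integer k ≥ 0.
k=0: 13.8 kHz.
k=1: 24.6 kHz, 52.2 kHz.
k=2: 63 kHz, 90.6 kHz.
k=3: 101.4 kHz, 129 kHz.
Within [43.6 kHz, 96 kHz]: 52.2 kHz, 63 kHz, 90.6 kHz.

52.2 kHz, 63 kHz, 90.6 kHz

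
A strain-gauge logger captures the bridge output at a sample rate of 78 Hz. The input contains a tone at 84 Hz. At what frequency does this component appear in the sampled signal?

84 Hz mod fs = 6 Hz.
6 Hz ≤ fs/2 = 39 Hz, appears at 6 Hz.

6 Hz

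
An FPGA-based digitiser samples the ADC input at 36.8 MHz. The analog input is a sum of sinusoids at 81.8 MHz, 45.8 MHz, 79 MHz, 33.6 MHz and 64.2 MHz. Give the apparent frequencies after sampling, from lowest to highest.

3.2 MHz, 5.4 MHz, 8.2 MHz, 9 MHz, 9.4 MHz

fs/2 = 18.4 MHz.
81.8 MHz mod fs = 8.2 MHz.
8.2 MHz ≤ fs/2 = 18.4 MHz, appears at 8.2 MHz.
45.8 MHz mod fs = 9 MHz.
9 MHz ≤ fs/2 = 18.4 MHz, appears at 9 MHz.
79 MHz mod fs = 5.4 MHz.
5.4 MHz ≤ fs/2 = 18.4 MHz, appears at 5.4 MHz.
33.6 MHz > fs/2 = 18.4 MHz, folds to fs − 33.6 MHz = 3.2 MHz.
64.2 MHz mod fs = 27.4 MHz.
27.4 MHz > fs/2 = 18.4 MHz, folds to fs − 27.4 MHz = 9.4 MHz.
Distinct values: {3.2 MHz, 5.4 MHz, 8.2 MHz, 9 MHz, 9.4 MHz}.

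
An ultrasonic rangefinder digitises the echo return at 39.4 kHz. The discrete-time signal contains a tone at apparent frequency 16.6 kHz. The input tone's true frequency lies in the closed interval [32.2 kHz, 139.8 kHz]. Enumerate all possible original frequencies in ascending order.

Frequencies that alias to 16.6 kHz are k·fs ± 16.6 kHz for integer k ≥ 0.
k=0: 16.6 kHz.
k=1: 22.8 kHz, 56 kHz.
k=2: 62.2 kHz, 95.4 kHz.
k=3: 101.6 kHz, 134.8 kHz.
k=4: 141 kHz, 174.2 kHz.
Within [32.2 kHz, 139.8 kHz]: 56 kHz, 62.2 kHz, 95.4 kHz, 101.6 kHz, 134.8 kHz.

56 kHz, 62.2 kHz, 95.4 kHz, 101.6 kHz, 134.8 kHz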